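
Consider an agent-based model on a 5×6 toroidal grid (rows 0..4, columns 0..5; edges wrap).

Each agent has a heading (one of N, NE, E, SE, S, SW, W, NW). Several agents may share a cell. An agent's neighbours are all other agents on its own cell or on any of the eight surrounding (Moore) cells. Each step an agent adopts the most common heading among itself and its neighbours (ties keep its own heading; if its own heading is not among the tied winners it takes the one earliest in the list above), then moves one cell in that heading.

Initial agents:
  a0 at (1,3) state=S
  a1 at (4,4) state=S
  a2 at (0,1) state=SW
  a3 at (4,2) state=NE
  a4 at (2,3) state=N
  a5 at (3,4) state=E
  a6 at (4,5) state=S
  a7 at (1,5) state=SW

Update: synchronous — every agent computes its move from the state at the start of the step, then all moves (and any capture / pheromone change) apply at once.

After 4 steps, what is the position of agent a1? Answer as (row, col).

(3, 4)

t=1: a0@(2,3):S a1@(0,4):S a2@(1,0):SW a3@(3,3):NE a4@(1,3):N a5@(4,4):S a6@(0,5):S a7@(2,4):SW
t=2: a0@(3,3):S a1@(1,4):S a2@(2,5):SW a3@(4,3):S a4@(2,3):S a5@(0,4):S a6@(1,5):S a7@(3,3):SW
t=3: a0@(4,3):S a1@(2,4):S a2@(3,5):S a3@(0,3):S a4@(3,3):S a5@(1,4):S a6@(2,5):S a7@(4,3):S
t=4: a0@(0,3):S a1@(3,4):S a2@(4,5):S a3@(1,3):S a4@(4,3):S a5@(2,4):S a6@(3,5):S a7@(0,3):S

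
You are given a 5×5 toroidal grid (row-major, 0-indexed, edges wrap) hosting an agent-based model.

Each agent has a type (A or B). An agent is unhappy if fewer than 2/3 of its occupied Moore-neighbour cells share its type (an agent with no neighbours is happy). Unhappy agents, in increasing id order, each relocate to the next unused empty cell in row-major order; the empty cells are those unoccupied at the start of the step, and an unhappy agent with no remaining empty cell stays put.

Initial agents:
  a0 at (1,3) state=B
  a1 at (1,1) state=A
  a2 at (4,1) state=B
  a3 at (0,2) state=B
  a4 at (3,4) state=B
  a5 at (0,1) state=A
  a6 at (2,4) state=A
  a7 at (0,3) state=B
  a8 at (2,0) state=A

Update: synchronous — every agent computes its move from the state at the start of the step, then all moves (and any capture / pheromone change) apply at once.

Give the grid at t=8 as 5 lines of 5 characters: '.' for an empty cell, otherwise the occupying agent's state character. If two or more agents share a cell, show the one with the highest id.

t=1: a0@(1,3):B a1@(1,1):A a2@(0,0):B a3@(0,4):B a4@(1,0):B a5@(1,2):A a6@(1,4):A a7@(0,3):B a8@(2,0):A
t=2: a0@(0,1):B a1@(0,2):A a2@(2,1):B a3@(0,4):B a4@(2,2):B a5@(2,3):A a6@(2,4):A a7@(3,0):B a8@(2,0):A
t=3: a0@(0,0):B a1@(0,3):A a2@(2,1):B a3@(0,4):B a4@(1,0):B a5@(1,1):A a6@(2,4):A a7@(1,2):B a8@(1,3):A
t=4: a0@(0,0):B a1@(0,1):A a2@(2,1):B a3@(0,2):B a4@(1,4):B a5@(2,0):A a6@(2,2):A a7@(2,3):B a8@(3,0):A
t=5: a0@(0,3):B a1@(0,4):A a2@(1,0):B a3@(1,1):B a4@(1,4):B a5@(1,2):A a6@(1,3):A a7@(2,4):B a8@(3,1):A
t=6: a0@(0,0):B a1@(0,1):A a2@(1,0):B a3@(0,2):B a4@(2,0):B a5@(2,1):A a6@(2,2):A a7@(2,4):B a8@(3,1):A
t=7: a0@(0,3):B a1@(0,4):A a2@(1,1):B a3@(1,2):B a4@(1,3):B a5@(1,4):A a6@(2,2):A a7@(2,4):B a8@(3,1):A
t=8: a0@(0,0):B a1@(0,1):A a2@(0,2):B a3@(1,2):B a4@(1,0):B a5@(2,0):A a6@(2,1):A a7@(2,3):B a8@(3,1):A

BAB..
B.B..
AA.B.
.A...
.....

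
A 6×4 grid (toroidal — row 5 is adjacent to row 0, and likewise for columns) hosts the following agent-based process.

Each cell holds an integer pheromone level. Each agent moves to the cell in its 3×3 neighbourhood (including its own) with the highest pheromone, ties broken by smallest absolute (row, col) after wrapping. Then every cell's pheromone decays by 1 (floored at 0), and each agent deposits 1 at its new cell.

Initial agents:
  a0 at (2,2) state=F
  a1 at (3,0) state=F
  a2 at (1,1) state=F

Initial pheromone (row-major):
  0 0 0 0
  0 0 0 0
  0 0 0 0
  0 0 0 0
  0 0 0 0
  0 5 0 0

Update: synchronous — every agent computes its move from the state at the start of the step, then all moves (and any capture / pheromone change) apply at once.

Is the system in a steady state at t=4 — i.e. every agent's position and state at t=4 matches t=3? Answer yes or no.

t=1: a0@(1,1) a1@(2,0) a2@(0,0) | pheromone: 1 0 0 0 / 0 1 0 0 / 1 0 0 0 / 0 0 0 0 / 0 0 0 0 / 0 4 0 0
t=2: a0@(0,0) a1@(1,1) a2@(5,1) | pheromone: 1 0 0 0 / 0 1 0 0 / 0 0 0 0 / 0 0 0 0 / 0 0 0 0 / 0 4 0 0
t=3: a0@(5,1) a1@(0,0) a2@(5,1) | pheromone: 1 0 0 0 / 0 0 0 0 / 0 0 0 0 / 0 0 0 0 / 0 0 0 0 / 0 5 0 0
t=4: a0@(5,1) a1@(5,1) a2@(5,1) | pheromone: 0 0 0 0 / 0 0 0 0 / 0 0 0 0 / 0 0 0 0 / 0 0 0 0 / 0 7 0 0

no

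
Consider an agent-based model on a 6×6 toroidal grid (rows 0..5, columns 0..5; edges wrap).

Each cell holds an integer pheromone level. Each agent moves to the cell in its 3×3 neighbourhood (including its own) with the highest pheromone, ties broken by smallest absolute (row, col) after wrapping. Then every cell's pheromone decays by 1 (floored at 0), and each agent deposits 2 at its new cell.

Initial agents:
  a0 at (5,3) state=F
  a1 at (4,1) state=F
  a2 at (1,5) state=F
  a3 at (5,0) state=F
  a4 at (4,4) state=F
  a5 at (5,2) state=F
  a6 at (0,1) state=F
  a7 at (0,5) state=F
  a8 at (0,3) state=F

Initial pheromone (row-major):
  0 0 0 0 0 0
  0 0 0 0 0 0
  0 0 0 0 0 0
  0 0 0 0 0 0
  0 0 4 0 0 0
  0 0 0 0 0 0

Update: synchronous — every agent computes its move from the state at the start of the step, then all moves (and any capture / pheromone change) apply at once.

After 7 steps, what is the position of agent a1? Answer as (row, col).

(4, 2)

t=1: a0@(4,2) a1@(4,2) a2@(0,0) a3@(0,0) a4@(3,3) a5@(4,2) a6@(0,0) a7@(0,0) a8@(0,2) | pheromone: 8 0 2 0 0 0 / 0 0 0 0 0 0 / 0 0 0 0 0 0 / 0 0 0 2 0 0 / 0 0 9 0 0 0 / 0 0 0 0 0 0
t=2: a0@(4,2) a1@(4,2) a2@(0,0) a3@(0,0) a4@(4,2) a5@(4,2) a6@(0,0) a7@(0,0) a8@(0,2) | pheromone: 15 0 3 0 0 0 / 0 0 0 0 0 0 / 0 0 0 0 0 0 / 0 0 0 1 0 0 / 0 0 16 0 0 0 / 0 0 0 0 0 0
t=3: a0@(4,2) a1@(4,2) a2@(0,0) a3@(0,0) a4@(4,2) a5@(4,2) a6@(0,0) a7@(0,0) a8@(0,2) | pheromone: 22 0 4 0 0 0 / 0 0 0 0 0 0 / 0 0 0 0 0 0 / 0 0 0 0 0 0 / 0 0 23 0 0 0 / 0 0 0 0 0 0
t=4: a0@(4,2) a1@(4,2) a2@(0,0) a3@(0,0) a4@(4,2) a5@(4,2) a6@(0,0) a7@(0,0) a8@(0,2) | pheromone: 29 0 5 0 0 0 / 0 0 0 0 0 0 / 0 0 0 0 0 0 / 0 0 0 0 0 0 / 0 0 30 0 0 0 / 0 0 0 0 0 0
t=5: a0@(4,2) a1@(4,2) a2@(0,0) a3@(0,0) a4@(4,2) a5@(4,2) a6@(0,0) a7@(0,0) a8@(0,2) | pheromone: 36 0 6 0 0 0 / 0 0 0 0 0 0 / 0 0 0 0 0 0 / 0 0 0 0 0 0 / 0 0 37 0 0 0 / 0 0 0 0 0 0
t=6: a0@(4,2) a1@(4,2) a2@(0,0) a3@(0,0) a4@(4,2) a5@(4,2) a6@(0,0) a7@(0,0) a8@(0,2) | pheromone: 43 0 7 0 0 0 / 0 0 0 0 0 0 / 0 0 0 0 0 0 / 0 0 0 0 0 0 / 0 0 44 0 0 0 / 0 0 0 0 0 0
t=7: a0@(4,2) a1@(4,2) a2@(0,0) a3@(0,0) a4@(4,2) a5@(4,2) a6@(0,0) a7@(0,0) a8@(0,2) | pheromone: 50 0 8 0 0 0 / 0 0 0 0 0 0 / 0 0 0 0 0 0 / 0 0 0 0 0 0 / 0 0 51 0 0 0 / 0 0 0 0 0 0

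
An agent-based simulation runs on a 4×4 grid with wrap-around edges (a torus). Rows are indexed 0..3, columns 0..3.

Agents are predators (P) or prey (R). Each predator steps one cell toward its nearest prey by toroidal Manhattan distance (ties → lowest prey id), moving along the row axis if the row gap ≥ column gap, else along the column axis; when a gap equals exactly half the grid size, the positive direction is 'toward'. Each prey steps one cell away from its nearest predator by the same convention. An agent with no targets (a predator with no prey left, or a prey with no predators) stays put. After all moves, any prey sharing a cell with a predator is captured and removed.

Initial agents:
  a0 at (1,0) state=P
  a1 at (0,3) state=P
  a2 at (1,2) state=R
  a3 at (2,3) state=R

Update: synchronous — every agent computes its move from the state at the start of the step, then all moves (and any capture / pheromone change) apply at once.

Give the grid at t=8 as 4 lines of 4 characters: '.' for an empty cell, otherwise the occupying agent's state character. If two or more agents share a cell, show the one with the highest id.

....
....
.P.P
....

t=1: a0@(1,1):P a1@(1,3):P a3@(3,3):R
t=2: a0@(2,1):P a1@(2,3):P
t=3: (unchanged — steady state)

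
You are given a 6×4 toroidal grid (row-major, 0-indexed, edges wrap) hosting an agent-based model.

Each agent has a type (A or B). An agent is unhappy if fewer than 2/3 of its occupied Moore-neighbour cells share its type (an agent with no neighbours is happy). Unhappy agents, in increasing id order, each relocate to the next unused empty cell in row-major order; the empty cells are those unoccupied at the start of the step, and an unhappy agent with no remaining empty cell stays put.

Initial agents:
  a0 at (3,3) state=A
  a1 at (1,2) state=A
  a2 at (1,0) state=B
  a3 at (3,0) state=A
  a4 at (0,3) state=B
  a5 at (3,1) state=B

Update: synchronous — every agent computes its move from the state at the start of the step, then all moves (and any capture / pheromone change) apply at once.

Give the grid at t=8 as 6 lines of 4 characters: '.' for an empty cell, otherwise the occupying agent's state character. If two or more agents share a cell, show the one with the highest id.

t=1: a0@(3,3):A a1@(0,0):A a2@(1,0):B a3@(0,1):A a4@(0,2):B a5@(1,1):B
t=2: a0@(3,3):A a1@(0,3):A a2@(1,2):B a3@(1,3):A a4@(2,0):B a5@(2,1):B
t=3: a0@(0,0):A a1@(0,1):A a2@(0,2):B a3@(1,0):A a4@(1,1):B a5@(2,1):B
t=4: a0@(0,0):A a1@(0,3):A a2@(1,2):B a3@(1,3):A a4@(2,0):B a5@(2,2):B
t=5: a0@(0,0):A a1@(0,3):A a2@(0,1):B a3@(0,2):A a4@(1,0):B a5@(1,1):B
t=6: a0@(1,2):A a1@(0,3):A a2@(1,3):B a3@(2,0):A a4@(2,1):B a5@(2,2):B
t=7: a0@(0,0):A a1@(0,1):A a2@(0,2):B a3@(1,0):A a4@(1,1):B a5@(2,2):B
t=8: a0@(0,0):A a1@(0,3):A a2@(1,2):B a3@(1,0):A a4@(1,3):B a5@(2,2):B

A..A
A.BB
..B.
....
....
....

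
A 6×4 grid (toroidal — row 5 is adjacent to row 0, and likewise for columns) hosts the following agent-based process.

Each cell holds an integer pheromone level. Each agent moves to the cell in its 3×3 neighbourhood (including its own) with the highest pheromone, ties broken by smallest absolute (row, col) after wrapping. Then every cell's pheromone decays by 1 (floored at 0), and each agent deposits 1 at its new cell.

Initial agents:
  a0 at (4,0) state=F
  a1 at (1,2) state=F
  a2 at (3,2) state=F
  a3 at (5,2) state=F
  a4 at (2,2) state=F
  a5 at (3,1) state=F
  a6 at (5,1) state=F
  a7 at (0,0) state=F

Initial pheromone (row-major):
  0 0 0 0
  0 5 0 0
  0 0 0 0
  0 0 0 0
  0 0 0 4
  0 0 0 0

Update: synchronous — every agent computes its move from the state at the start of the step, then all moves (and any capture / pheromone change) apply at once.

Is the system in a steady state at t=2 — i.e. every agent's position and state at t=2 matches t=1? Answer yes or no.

no

t=1: a0@(4,3) a1@(1,1) a2@(4,3) a3@(4,3) a4@(1,1) a5@(2,0) a6@(0,0) a7@(1,1) | pheromone: 1 0 0 0 / 0 7 0 0 / 1 0 0 0 / 0 0 0 0 / 0 0 0 6 / 0 0 0 0
t=2: a0@(4,3) a1@(1,1) a2@(4,3) a3@(4,3) a4@(1,1) a5@(1,1) a6@(1,1) a7@(1,1) | pheromone: 0 0 0 0 / 0 11 0 0 / 0 0 0 0 / 0 0 0 0 / 0 0 0 8 / 0 0 0 0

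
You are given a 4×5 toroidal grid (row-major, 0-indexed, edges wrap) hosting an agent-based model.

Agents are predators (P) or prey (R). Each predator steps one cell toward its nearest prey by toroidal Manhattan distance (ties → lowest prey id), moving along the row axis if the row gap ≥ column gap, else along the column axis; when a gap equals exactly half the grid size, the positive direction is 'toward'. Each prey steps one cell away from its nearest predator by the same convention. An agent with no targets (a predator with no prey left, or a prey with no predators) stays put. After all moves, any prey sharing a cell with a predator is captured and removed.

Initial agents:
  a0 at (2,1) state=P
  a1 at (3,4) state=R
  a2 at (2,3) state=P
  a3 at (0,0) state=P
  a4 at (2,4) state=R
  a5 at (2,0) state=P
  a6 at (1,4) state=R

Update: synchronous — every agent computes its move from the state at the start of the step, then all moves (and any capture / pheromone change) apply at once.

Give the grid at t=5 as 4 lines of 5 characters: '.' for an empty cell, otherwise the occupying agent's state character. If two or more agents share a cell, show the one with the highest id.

t=1: a0@(2,0):P a1@(0,4):R a2@(2,4):P a3@(3,0):P a5@(2,4):P a6@(0,4):R
t=2: a0@(3,0):P a2@(3,4):P a3@(0,0):P a5@(3,4):P
t=3: (unchanged — steady state)

P....
.....
.....
P...P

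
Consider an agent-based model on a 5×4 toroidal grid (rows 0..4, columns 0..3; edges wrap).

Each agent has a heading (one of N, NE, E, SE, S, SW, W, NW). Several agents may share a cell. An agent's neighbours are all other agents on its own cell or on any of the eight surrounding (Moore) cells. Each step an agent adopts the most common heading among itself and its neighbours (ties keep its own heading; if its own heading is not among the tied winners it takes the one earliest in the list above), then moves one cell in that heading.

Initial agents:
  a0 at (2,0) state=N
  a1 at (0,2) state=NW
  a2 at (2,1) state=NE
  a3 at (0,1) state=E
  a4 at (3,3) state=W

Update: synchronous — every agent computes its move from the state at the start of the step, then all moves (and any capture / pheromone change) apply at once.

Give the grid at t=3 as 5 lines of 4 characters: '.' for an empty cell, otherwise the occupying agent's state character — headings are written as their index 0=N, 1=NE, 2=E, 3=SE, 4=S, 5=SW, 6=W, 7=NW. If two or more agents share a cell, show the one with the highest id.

t=1: a0@(1,0):N a1@(4,1):NW a2@(1,2):NE a3@(0,2):E a4@(3,2):W
t=2: a0@(0,0):N a1@(3,0):NW a2@(0,3):NE a3@(0,3):E a4@(3,1):W
t=3: a0@(4,0):N a1@(2,3):NW a2@(4,0):NE a3@(0,0):E a4@(3,0):W

2...
....
...7
6...
1...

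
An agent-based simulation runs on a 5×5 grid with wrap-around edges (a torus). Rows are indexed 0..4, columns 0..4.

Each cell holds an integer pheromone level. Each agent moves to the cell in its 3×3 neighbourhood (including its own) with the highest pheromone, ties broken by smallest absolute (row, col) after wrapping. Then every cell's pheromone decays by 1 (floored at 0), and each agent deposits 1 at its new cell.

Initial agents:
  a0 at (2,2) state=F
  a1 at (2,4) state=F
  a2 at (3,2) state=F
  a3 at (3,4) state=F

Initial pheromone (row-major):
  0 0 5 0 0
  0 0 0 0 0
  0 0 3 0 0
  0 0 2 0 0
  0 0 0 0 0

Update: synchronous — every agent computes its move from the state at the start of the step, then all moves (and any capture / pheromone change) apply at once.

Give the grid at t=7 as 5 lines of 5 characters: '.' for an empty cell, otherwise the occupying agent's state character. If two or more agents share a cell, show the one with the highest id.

.....
F....
..F..
.....
.....

t=1: a0@(2,2) a1@(1,0) a2@(2,2) a3@(2,0) | pheromone: 0 0 4 0 0 / 1 0 0 0 0 / 1 0 4 0 0 / 0 0 1 0 0 / 0 0 0 0 0
t=2: a0@(2,2) a1@(1,0) a2@(2,2) a3@(1,0) | pheromone: 0 0 3 0 0 / 2 0 0 0 0 / 0 0 5 0 0 / 0 0 0 0 0 / 0 0 0 0 0
t=3: a0@(2,2) a1@(1,0) a2@(2,2) a3@(1,0) | pheromone: 0 0 2 0 0 / 3 0 0 0 0 / 0 0 6 0 0 / 0 0 0 0 0 / 0 0 0 0 0
t=4: a0@(2,2) a1@(1,0) a2@(2,2) a3@(1,0) | pheromone: 0 0 1 0 0 / 4 0 0 0 0 / 0 0 7 0 0 / 0 0 0 0 0 / 0 0 0 0 0
t=5: a0@(2,2) a1@(1,0) a2@(2,2) a3@(1,0) | pheromone: 0 0 0 0 0 / 5 0 0 0 0 / 0 0 8 0 0 / 0 0 0 0 0 / 0 0 0 0 0
t=6: a0@(2,2) a1@(1,0) a2@(2,2) a3@(1,0) | pheromone: 0 0 0 0 0 / 6 0 0 0 0 / 0 0 9 0 0 / 0 0 0 0 0 / 0 0 0 0 0
t=7: a0@(2,2) a1@(1,0) a2@(2,2) a3@(1,0) | pheromone: 0 0 0 0 0 / 7 0 0 0 0 / 0 0 10 0 0 / 0 0 0 0 0 / 0 0 0 0 0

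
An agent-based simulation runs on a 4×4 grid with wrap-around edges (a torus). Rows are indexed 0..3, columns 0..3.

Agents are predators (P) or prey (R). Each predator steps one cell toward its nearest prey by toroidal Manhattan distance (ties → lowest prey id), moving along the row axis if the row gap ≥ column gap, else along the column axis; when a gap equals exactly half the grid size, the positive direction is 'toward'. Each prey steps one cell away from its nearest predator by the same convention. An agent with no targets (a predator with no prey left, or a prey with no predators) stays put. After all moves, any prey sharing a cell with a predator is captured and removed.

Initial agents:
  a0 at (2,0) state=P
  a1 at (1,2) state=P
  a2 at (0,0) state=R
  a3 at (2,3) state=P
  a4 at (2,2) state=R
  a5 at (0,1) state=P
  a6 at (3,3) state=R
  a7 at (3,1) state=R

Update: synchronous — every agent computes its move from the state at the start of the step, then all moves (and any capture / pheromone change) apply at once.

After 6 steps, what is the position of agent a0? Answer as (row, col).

(3, 1)

t=1: a0@(3,0):P a1@(2,2):P a2@(0,3):R a3@(2,2):P a4@(3,2):R a5@(0,0):P a6@(0,3):R a7@(2,1):R
t=2: a0@(0,0):P a1@(3,2):P a2@(0,2):R a3@(3,2):P a4@(0,2):R a5@(0,3):P a6@(0,2):R a7@(2,0):R
t=3: a0@(0,1):P a1@(0,2):P a2@(1,2):R a3@(0,2):P a4@(1,2):R a5@(0,2):P a6@(1,2):R a7@(1,0):R
t=4: a0@(1,1):P a1@(1,2):P a2@(2,2):R a3@(1,2):P a4@(2,2):R a5@(1,2):P a6@(2,2):R a7@(2,0):R
t=5: a0@(2,1):P a1@(2,2):P a2@(3,2):R a3@(2,2):P a4@(3,2):R a5@(2,2):P a6@(3,2):R a7@(3,0):R
t=6: a0@(3,1):P a1@(3,2):P a2@(0,2):R a3@(3,2):P a4@(0,2):R a5@(3,2):P a6@(0,2):R a7@(0,0):R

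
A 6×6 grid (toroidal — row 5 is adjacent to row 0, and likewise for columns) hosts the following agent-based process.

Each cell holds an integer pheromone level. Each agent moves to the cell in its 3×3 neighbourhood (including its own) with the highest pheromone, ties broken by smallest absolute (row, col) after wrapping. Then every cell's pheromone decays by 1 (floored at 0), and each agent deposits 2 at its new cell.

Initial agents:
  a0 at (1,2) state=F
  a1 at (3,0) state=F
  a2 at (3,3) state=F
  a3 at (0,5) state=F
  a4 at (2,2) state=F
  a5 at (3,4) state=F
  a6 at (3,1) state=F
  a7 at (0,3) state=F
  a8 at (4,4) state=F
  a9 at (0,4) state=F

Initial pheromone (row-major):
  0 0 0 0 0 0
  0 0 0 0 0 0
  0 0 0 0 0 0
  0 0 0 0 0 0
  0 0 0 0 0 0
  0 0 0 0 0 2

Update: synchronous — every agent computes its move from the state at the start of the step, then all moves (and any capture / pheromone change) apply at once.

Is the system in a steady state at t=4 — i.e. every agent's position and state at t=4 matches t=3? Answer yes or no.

t=1: a0@(0,1) a1@(2,0) a2@(2,2) a3@(5,5) a4@(1,1) a5@(2,3) a6@(2,0) a7@(0,2) a8@(5,5) a9@(5,5) | pheromone: 0 2 2 0 0 0 / 0 2 0 0 0 0 / 4 0 2 2 0 0 / 0 0 0 0 0 0 / 0 0 0 0 0 0 / 0 0 0 0 0 7
t=2: a0@(0,1) a1@(2,0) a2@(1,1) a3@(5,5) a4@(2,0) a5@(2,2) a6@(2,0) a7@(0,1) a8@(5,5) a9@(5,5) | pheromone: 0 5 1 0 0 0 / 0 3 0 0 0 0 / 9 0 3 1 0 0 / 0 0 0 0 0 0 / 0 0 0 0 0 0 / 0 0 0 0 0 12
t=3: a0@(0,1) a1@(2,0) a2@(2,0) a3@(5,5) a4@(2,0) a5@(1,1) a6@(2,0) a7@(0,1) a8@(5,5) a9@(5,5) | pheromone: 0 8 0 0 0 0 / 0 4 0 0 0 0 / 16 0 2 0 0 0 / 0 0 0 0 0 0 / 0 0 0 0 0 0 / 0 0 0 0 0 17
t=4: a0@(0,1) a1@(2,0) a2@(2,0) a3@(5,5) a4@(2,0) a5@(2,0) a6@(2,0) a7@(0,1) a8@(5,5) a9@(5,5) | pheromone: 0 11 0 0 0 0 / 0 3 0 0 0 0 / 25 0 1 0 0 0 / 0 0 0 0 0 0 / 0 0 0 0 0 0 / 0 0 0 0 0 22

no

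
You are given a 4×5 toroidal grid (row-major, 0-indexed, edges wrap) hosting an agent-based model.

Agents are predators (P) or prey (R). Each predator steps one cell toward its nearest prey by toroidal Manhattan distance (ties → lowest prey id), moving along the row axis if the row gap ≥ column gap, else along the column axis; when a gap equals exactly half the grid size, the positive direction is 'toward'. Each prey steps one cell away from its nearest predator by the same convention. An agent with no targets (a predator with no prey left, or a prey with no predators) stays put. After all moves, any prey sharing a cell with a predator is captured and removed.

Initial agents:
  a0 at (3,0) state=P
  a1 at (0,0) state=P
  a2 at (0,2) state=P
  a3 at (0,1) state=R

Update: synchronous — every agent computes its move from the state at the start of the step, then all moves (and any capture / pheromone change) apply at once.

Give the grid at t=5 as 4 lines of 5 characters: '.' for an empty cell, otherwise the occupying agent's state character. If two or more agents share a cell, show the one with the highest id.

PR..P
.....
.....
.....

t=1: a0@(0,0):P a1@(0,1):P a2@(0,1):P a3@(0,2):R
t=2: a0@(0,1):P a1@(0,2):P a2@(0,2):P a3@(0,3):R
t=3: a0@(0,2):P a1@(0,3):P a2@(0,3):P a3@(0,4):R
t=4: a0@(0,3):P a1@(0,4):P a2@(0,4):P a3@(0,0):R
t=5: a0@(0,4):P a1@(0,0):P a2@(0,0):P a3@(0,1):R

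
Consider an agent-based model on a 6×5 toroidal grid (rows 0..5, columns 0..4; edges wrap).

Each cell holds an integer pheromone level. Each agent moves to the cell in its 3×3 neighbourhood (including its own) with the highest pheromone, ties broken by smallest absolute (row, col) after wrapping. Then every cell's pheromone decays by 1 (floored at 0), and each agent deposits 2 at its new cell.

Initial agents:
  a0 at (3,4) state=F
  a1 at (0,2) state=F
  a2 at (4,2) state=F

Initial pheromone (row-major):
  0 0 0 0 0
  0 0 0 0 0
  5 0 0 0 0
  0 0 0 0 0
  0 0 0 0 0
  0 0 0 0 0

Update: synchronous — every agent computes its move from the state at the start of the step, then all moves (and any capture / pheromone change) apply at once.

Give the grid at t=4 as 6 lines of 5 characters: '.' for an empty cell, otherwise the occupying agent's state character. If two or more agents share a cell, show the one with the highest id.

.F...
.....
F....
.....
.....
.....

t=1: a0@(2,0) a1@(0,1) a2@(3,1) | pheromone: 0 2 0 0 0 / 0 0 0 0 0 / 6 0 0 0 0 / 0 2 0 0 0 / 0 0 0 0 0 / 0 0 0 0 0
t=2: a0@(2,0) a1@(0,1) a2@(2,0) | pheromone: 0 3 0 0 0 / 0 0 0 0 0 / 9 0 0 0 0 / 0 1 0 0 0 / 0 0 0 0 0 / 0 0 0 0 0
t=3: a0@(2,0) a1@(0,1) a2@(2,0) | pheromone: 0 4 0 0 0 / 0 0 0 0 0 / 12 0 0 0 0 / 0 0 0 0 0 / 0 0 0 0 0 / 0 0 0 0 0
t=4: a0@(2,0) a1@(0,1) a2@(2,0) | pheromone: 0 5 0 0 0 / 0 0 0 0 0 / 15 0 0 0 0 / 0 0 0 0 0 / 0 0 0 0 0 / 0 0 0 0 0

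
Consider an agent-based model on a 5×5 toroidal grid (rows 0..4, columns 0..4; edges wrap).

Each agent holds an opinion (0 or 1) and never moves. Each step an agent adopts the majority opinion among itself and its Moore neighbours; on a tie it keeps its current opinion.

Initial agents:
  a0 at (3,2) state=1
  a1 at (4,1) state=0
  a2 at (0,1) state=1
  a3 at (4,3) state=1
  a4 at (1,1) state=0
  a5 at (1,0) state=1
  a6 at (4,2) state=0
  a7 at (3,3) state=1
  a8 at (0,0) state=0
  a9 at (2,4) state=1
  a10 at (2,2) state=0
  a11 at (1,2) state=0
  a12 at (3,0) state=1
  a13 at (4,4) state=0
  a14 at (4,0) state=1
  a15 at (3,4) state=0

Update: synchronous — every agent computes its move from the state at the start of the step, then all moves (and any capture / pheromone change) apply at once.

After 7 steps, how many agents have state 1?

t=1: a0@(3,2):1 a1@(4,1):1 a2@(0,1):0 a3@(4,3):1 a4@(1,1):0 a5@(1,0):1 a6@(4,2):1 a7@(3,3):1 a8@(0,0):0 a9@(2,4):1 a10@(2,2):0 a11@(1,2):0 a12@(3,0):1 a13@(4,4):1 a14@(4,0):0 a15@(3,4):1
t=2: a0@(3,2):1 a1@(4,1):1 a2@(0,1):0 a3@(4,3):1 a4@(1,1):0 a5@(1,0):0 a6@(4,2):1 a7@(3,3):1 a8@(0,0):0 a9@(2,4):1 a10@(2,2):0 a11@(1,2):0 a12@(3,0):1 a13@(4,4):1 a14@(4,0):1 a15@(3,4):1
t=3: (unchanged — steady state)

10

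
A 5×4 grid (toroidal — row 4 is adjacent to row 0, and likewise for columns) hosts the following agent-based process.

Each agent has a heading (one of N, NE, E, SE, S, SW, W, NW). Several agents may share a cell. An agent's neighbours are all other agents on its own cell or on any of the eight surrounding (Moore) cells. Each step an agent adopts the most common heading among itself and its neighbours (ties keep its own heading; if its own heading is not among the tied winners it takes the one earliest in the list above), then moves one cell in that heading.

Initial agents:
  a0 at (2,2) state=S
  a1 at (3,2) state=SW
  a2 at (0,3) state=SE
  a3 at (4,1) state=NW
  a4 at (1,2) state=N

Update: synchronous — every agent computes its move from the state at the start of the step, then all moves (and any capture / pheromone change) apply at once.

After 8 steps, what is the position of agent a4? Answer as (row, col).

(3, 2)

t=1: a0@(3,2):S a1@(4,1):SW a2@(1,0):SE a3@(3,0):NW a4@(0,2):N
t=2: a0@(4,2):S a1@(0,0):SW a2@(2,1):SE a3@(2,3):NW a4@(4,2):N
t=3: a0@(0,2):S a1@(1,3):SW a2@(3,2):SE a3@(1,2):NW a4@(3,2):N
t=4: a0@(1,2):S a1@(2,2):SW a2@(4,3):SE a3@(0,1):NW a4@(2,2):N
t=5: a0@(2,2):S a1@(3,1):SW a2@(0,0):SE a3@(4,0):NW a4@(1,2):N
t=6: a0@(3,2):S a1@(4,0):SW a2@(1,1):SE a3@(3,3):NW a4@(0,2):N
t=7: a0@(4,2):S a1@(0,3):SW a2@(2,2):SE a3@(2,2):NW a4@(4,2):N
t=8: a0@(0,2):S a1@(1,2):SW a2@(3,3):SE a3@(1,1):NW a4@(3,2):N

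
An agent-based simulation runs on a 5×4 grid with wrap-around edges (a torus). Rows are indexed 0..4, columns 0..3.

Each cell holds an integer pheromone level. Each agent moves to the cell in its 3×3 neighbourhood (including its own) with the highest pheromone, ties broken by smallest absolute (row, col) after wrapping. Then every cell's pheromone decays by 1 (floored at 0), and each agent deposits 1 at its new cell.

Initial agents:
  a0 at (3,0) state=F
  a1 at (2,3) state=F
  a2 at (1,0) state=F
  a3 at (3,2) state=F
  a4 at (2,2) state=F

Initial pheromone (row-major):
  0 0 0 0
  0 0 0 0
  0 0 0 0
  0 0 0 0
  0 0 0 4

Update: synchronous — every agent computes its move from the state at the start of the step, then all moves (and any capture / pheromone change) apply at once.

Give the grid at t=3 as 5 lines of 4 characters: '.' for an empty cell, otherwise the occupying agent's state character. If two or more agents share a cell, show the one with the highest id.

....
....
....
....
...F

t=1: a0@(4,3) a1@(1,0) a2@(0,0) a3@(4,3) a4@(1,1) | pheromone: 1 0 0 0 / 1 1 0 0 / 0 0 0 0 / 0 0 0 0 / 0 0 0 5
t=2: a0@(4,3) a1@(0,0) a2@(4,3) a3@(4,3) a4@(0,0) | pheromone: 2 0 0 0 / 0 0 0 0 / 0 0 0 0 / 0 0 0 0 / 0 0 0 7
t=3: a0@(4,3) a1@(4,3) a2@(4,3) a3@(4,3) a4@(4,3) | pheromone: 1 0 0 0 / 0 0 0 0 / 0 0 0 0 / 0 0 0 0 / 0 0 0 11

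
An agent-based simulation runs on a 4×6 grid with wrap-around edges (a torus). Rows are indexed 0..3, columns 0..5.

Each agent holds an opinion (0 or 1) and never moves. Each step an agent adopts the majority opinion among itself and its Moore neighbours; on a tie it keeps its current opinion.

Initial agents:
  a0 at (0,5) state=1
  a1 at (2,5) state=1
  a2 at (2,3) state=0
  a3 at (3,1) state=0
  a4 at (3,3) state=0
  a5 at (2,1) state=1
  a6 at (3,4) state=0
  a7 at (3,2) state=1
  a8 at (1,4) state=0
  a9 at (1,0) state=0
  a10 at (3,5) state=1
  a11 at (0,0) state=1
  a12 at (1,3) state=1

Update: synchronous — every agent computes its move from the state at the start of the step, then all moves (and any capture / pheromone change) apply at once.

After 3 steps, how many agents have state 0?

t=1: a0@(0,5):1 a1@(2,5):0 a2@(2,3):0 a3@(3,1):1 a4@(3,3):0 a5@(2,1):1 a6@(3,4):0 a7@(3,2):0 a8@(1,4):1 a9@(1,0):1 a10@(3,5):1 a11@(0,0):1 a12@(1,3):0
t=2: a0@(0,5):1 a1@(2,5):1 a2@(2,3):0 a3@(3,1):1 a4@(3,3):0 a5@(2,1):1 a6@(3,4):0 a7@(3,2):0 a8@(1,4):0 a9@(1,0):1 a10@(3,5):1 a11@(0,0):1 a12@(1,3):0
t=3: (unchanged — steady state)

6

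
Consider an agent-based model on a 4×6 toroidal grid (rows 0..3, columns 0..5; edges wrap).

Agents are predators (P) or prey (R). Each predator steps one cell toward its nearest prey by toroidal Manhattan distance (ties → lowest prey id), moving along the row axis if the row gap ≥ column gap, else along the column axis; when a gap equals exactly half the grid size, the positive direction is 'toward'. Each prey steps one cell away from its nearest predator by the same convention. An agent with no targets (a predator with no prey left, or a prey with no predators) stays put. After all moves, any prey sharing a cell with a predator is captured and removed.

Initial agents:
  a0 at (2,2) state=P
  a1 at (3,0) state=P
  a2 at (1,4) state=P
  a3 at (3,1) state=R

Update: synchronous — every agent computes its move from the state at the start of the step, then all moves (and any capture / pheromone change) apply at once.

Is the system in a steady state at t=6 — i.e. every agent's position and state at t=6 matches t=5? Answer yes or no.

t=1: a0@(3,2):P a1@(3,1):P a2@(1,5):P
t=2: (unchanged — steady state)

yes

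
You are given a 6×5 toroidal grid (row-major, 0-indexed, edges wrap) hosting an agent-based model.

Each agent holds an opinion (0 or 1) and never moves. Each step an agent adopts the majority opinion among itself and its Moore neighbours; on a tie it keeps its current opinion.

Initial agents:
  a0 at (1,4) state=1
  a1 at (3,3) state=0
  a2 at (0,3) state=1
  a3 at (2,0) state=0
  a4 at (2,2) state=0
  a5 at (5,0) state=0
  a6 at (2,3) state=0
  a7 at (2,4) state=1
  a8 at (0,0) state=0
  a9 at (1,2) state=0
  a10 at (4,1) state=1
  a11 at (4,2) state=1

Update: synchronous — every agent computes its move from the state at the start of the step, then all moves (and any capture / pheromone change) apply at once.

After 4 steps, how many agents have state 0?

t=1: a0@(1,4):1 a1@(3,3):0 a2@(0,3):1 a3@(2,0):1 a4@(2,2):0 a5@(5,0):0 a6@(2,3):0 a7@(2,4):0 a8@(0,0):0 a9@(1,2):0 a10@(4,1):1 a11@(4,2):1
t=2: (unchanged — steady state)

7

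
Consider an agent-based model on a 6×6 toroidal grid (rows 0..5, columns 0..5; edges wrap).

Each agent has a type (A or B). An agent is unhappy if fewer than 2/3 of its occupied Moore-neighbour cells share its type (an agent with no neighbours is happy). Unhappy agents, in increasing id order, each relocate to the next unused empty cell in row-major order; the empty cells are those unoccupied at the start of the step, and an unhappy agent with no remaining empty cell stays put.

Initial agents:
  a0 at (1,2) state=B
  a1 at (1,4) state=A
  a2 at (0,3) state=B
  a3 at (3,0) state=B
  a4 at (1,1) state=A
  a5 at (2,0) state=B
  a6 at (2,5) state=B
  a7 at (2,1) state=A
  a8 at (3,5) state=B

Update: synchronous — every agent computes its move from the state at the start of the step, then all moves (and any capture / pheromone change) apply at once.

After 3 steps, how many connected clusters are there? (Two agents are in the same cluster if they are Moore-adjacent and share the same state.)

t=1: a0@(0,0):B a1@(0,1):A a2@(0,2):B a3@(3,0):B a4@(0,4):A a5@(0,5):B a6@(2,5):B a7@(1,0):A a8@(3,5):B
t=2: a0@(0,3):B a1@(1,1):A a2@(1,2):B a3@(3,0):B a4@(1,3):A a5@(1,4):B a6@(2,5):B a7@(1,5):A a8@(3,5):B
t=3: a0@(0,3):B a1@(0,0):A a2@(0,1):B a3@(3,0):B a4@(0,2):A a5@(0,4):B a6@(2,5):B a7@(0,5):A a8@(3,5):B

5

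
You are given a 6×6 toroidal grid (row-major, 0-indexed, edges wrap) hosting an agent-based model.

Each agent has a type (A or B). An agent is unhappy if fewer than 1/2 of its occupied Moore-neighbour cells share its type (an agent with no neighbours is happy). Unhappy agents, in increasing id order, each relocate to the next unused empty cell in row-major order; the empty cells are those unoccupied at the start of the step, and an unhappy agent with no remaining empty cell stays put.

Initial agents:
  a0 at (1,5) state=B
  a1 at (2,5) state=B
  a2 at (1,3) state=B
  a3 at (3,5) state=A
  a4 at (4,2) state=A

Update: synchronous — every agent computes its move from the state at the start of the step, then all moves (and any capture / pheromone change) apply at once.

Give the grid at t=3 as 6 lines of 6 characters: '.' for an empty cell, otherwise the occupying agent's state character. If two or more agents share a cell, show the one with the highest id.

.A....
...B.B
.....B
......
..A...
......

t=1: a0@(1,5):B a1@(2,5):B a2@(1,3):B a3@(0,0):A a4@(4,2):A
t=2: a0@(1,5):B a1@(2,5):B a2@(1,3):B a3@(0,1):A a4@(4,2):A
t=3: (unchanged — steady state)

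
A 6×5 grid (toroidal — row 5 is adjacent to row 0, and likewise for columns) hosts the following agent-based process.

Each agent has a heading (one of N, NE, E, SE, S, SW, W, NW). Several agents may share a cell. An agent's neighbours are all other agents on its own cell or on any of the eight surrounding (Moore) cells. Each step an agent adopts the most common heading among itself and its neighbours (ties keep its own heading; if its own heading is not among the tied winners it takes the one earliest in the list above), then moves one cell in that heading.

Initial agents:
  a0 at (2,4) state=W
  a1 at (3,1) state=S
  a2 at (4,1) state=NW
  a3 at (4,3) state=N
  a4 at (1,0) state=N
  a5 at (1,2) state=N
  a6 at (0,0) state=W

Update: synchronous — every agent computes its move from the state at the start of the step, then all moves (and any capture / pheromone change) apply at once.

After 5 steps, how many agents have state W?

t=1: a0@(2,3):W a1@(4,1):S a2@(3,0):NW a3@(3,3):N a4@(1,4):W a5@(0,2):N a6@(0,4):W
t=2: a0@(2,2):W a1@(5,1):S a2@(2,4):NW a3@(2,3):N a4@(1,3):W a5@(5,2):N a6@(0,3):W
t=3: a0@(2,1):W a1@(0,1):S a2@(1,3):NW a3@(2,2):W a4@(1,2):W a5@(4,2):N a6@(0,2):W
t=4: a0@(2,0):W a1@(0,0):W a2@(1,2):W a3@(2,1):W a4@(1,1):W a5@(3,2):N a6@(0,1):W
t=5: a0@(2,4):W a1@(0,4):W a2@(1,1):W a3@(2,0):W a4@(1,0):W a5@(2,2):N a6@(0,0):W

6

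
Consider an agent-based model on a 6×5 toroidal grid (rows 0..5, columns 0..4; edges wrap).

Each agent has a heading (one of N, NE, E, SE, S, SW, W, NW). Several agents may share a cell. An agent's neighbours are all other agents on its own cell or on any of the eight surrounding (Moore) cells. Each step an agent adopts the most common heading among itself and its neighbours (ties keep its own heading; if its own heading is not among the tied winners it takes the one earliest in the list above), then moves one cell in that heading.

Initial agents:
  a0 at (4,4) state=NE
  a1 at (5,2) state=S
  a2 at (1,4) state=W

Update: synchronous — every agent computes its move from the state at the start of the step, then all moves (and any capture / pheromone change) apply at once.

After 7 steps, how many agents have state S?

t=1: a0@(3,0):NE a1@(0,2):S a2@(1,3):W
t=2: a0@(2,1):NE a1@(1,2):S a2@(1,2):W
t=3: a0@(1,2):NE a1@(2,2):S a2@(1,1):W
t=4: a0@(0,3):NE a1@(3,2):S a2@(1,0):W
t=5: a0@(5,4):NE a1@(4,2):S a2@(1,4):W
t=6: a0@(4,0):NE a1@(5,2):S a2@(1,3):W
t=7: a0@(3,1):NE a1@(0,2):S a2@(1,2):W

1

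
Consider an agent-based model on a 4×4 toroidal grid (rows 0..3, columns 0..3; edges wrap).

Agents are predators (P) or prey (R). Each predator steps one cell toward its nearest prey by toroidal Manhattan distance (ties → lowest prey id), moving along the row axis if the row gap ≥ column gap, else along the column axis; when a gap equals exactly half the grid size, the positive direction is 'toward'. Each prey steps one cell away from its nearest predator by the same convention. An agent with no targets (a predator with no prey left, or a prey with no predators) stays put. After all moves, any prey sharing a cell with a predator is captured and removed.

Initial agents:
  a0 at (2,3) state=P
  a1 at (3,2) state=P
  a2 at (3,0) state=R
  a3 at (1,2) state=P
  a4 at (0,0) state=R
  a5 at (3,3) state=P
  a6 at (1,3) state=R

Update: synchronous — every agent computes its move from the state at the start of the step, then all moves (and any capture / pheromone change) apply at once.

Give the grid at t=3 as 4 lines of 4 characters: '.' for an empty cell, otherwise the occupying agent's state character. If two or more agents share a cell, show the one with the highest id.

t=1: a0@(1,3):P a1@(3,3):P a2@(3,1):R a3@(1,3):P a4@(1,0):R a5@(3,0):P a6@(0,3):R
t=2: a0@(1,0):P a1@(0,3):P a2@(3,2):R a3@(1,0):P a4@(1,1):R a5@(3,1):P a6@(3,3):R
t=3: a0@(1,1):P a1@(3,3):P a3@(1,1):P a4@(1,2):R a5@(3,2):P a6@(2,3):R

....
.PR.
...R
..PP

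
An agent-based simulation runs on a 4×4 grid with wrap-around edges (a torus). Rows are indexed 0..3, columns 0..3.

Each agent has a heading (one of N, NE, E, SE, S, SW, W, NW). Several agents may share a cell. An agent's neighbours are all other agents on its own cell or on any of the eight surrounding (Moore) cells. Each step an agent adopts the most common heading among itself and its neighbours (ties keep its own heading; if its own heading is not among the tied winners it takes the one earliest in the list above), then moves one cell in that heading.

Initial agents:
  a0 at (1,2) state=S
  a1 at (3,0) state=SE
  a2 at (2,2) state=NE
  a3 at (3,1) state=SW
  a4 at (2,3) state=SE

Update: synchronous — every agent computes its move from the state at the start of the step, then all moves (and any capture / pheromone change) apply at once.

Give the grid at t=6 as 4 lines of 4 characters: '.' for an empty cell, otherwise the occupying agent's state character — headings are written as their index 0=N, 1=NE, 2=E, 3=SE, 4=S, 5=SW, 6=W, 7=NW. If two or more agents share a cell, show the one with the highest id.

t=1: a0@(2,2):S a1@(0,1):SE a2@(1,3):NE a3@(0,0):SW a4@(3,0):SE
t=2: a0@(3,2):S a1@(1,2):SE a2@(0,0):NE a3@(1,1):SE a4@(0,1):SE
t=3: a0@(0,2):S a1@(2,3):SE a2@(1,1):SE a3@(2,2):SE a4@(1,2):SE
t=4: a0@(1,3):SE a1@(3,0):SE a2@(2,2):SE a3@(3,3):SE a4@(2,3):SE
t=5: a0@(2,0):SE a1@(0,1):SE a2@(3,3):SE a3@(0,0):SE a4@(3,0):SE
t=6: a0@(3,1):SE a1@(1,2):SE a2@(0,0):SE a3@(1,1):SE a4@(0,1):SE

33..
.33.
....
.3..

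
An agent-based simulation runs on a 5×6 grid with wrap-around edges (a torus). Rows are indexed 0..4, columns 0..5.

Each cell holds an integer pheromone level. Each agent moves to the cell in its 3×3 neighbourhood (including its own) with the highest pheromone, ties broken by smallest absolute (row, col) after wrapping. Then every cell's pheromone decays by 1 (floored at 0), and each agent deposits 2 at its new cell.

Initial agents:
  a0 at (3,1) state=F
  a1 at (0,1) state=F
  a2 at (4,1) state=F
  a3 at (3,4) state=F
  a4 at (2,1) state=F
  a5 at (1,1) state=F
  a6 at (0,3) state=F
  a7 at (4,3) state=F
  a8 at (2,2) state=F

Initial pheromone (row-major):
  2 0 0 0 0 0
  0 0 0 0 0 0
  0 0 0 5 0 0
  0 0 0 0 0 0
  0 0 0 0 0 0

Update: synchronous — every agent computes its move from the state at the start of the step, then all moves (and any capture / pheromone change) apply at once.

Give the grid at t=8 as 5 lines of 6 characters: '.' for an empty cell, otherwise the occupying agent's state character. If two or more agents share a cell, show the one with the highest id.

t=1: a0@(2,0) a1@(0,0) a2@(0,0) a3@(2,3) a4@(1,0) a5@(0,0) a6@(0,2) a7@(0,2) a8@(2,3) | pheromone: 7 0 4 0 0 0 / 2 0 0 0 0 0 / 2 0 0 8 0 0 / 0 0 0 0 0 0 / 0 0 0 0 0 0
t=2: a0@(1,0) a1@(0,0) a2@(0,0) a3@(2,3) a4@(0,0) a5@(0,0) a6@(0,2) a7@(0,2) a8@(2,3) | pheromone: 14 0 7 0 0 0 / 3 0 0 0 0 0 / 1 0 0 11 0 0 / 0 0 0 0 0 0 / 0 0 0 0 0 0
t=3: a0@(0,0) a1@(0,0) a2@(0,0) a3@(2,3) a4@(0,0) a5@(0,0) a6@(0,2) a7@(0,2) a8@(2,3) | pheromone: 23 0 10 0 0 0 / 2 0 0 0 0 0 / 0 0 0 14 0 0 / 0 0 0 0 0 0 / 0 0 0 0 0 0
t=4: a0@(0,0) a1@(0,0) a2@(0,0) a3@(2,3) a4@(0,0) a5@(0,0) a6@(0,2) a7@(0,2) a8@(2,3) | pheromone: 32 0 13 0 0 0 / 1 0 0 0 0 0 / 0 0 0 17 0 0 / 0 0 0 0 0 0 / 0 0 0 0 0 0
t=5: a0@(0,0) a1@(0,0) a2@(0,0) a3@(2,3) a4@(0,0) a5@(0,0) a6@(0,2) a7@(0,2) a8@(2,3) | pheromone: 41 0 16 0 0 0 / 0 0 0 0 0 0 / 0 0 0 20 0 0 / 0 0 0 0 0 0 / 0 0 0 0 0 0
t=6: a0@(0,0) a1@(0,0) a2@(0,0) a3@(2,3) a4@(0,0) a5@(0,0) a6@(0,2) a7@(0,2) a8@(2,3) | pheromone: 50 0 19 0 0 0 / 0 0 0 0 0 0 / 0 0 0 23 0 0 / 0 0 0 0 0 0 / 0 0 0 0 0 0
t=7: a0@(0,0) a1@(0,0) a2@(0,0) a3@(2,3) a4@(0,0) a5@(0,0) a6@(0,2) a7@(0,2) a8@(2,3) | pheromone: 59 0 22 0 0 0 / 0 0 0 0 0 0 / 0 0 0 26 0 0 / 0 0 0 0 0 0 / 0 0 0 0 0 0
t=8: a0@(0,0) a1@(0,0) a2@(0,0) a3@(2,3) a4@(0,0) a5@(0,0) a6@(0,2) a7@(0,2) a8@(2,3) | pheromone: 68 0 25 0 0 0 / 0 0 0 0 0 0 / 0 0 0 29 0 0 / 0 0 0 0 0 0 / 0 0 0 0 0 0

F.F...
......
...F..
......
......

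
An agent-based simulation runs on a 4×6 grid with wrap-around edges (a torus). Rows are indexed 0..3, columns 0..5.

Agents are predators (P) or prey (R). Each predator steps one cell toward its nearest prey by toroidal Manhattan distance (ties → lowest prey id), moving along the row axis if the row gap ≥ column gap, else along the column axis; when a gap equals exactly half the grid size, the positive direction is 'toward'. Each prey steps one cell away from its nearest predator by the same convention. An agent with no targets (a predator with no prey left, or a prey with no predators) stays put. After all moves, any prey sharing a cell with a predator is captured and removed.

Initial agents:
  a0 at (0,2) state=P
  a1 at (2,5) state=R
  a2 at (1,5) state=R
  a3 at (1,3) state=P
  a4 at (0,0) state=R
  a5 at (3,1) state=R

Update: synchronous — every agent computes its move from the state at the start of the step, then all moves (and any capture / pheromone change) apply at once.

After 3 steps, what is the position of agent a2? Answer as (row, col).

(3, 0)

t=1: a0@(0,1):P a1@(2,0):R a2@(1,0):R a3@(1,4):P a4@(0,5):R a5@(2,1):R
t=2: a0@(1,1):P a1@(1,0):R a2@(2,0):R a3@(1,5):P a4@(0,4):R
t=3: a0@(1,0):P a1@(1,5):R a2@(3,0):R a3@(1,0):P a4@(3,4):R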